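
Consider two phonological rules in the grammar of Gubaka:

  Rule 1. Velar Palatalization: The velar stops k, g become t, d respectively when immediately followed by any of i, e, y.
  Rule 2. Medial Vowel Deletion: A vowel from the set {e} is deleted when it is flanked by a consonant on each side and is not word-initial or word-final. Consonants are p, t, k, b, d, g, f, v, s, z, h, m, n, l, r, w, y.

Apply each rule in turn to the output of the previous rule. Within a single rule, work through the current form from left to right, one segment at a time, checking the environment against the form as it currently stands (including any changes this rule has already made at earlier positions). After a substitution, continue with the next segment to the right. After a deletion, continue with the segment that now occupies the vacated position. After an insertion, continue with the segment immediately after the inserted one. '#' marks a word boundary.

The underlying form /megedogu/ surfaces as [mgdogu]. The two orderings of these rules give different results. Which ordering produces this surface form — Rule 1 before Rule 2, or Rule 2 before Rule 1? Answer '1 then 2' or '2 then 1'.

Order 1 then 2:
  1 Velar Palatalization: [megedogu] → [mededogu]
  2 Medial Vowel Deletion: [mededogu] → [mddogu]
  result: [mddogu]
Order 2 then 1:
  2 Medial Vowel Deletion: [megedogu] → [mgdogu]
  1 Velar Palatalization: no change — [mgdogu]
  result: [mgdogu]

2 then 1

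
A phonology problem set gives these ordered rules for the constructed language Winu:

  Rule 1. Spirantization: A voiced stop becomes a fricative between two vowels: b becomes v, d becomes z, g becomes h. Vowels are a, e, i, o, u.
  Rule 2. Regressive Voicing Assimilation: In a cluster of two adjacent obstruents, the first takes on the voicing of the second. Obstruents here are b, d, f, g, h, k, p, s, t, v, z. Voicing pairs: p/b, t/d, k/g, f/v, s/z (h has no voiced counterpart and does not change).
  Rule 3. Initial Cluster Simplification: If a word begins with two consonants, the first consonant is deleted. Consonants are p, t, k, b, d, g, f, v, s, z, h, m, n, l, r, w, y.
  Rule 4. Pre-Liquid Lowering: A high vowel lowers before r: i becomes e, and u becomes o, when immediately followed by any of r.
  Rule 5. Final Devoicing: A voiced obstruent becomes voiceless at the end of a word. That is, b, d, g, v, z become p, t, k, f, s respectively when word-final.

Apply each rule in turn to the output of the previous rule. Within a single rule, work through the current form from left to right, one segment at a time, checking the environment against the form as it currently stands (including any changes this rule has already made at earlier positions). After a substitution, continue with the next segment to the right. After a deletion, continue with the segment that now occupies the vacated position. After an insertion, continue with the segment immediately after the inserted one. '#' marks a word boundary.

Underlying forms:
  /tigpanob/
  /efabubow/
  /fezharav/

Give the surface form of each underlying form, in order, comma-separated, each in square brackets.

[tikpanop], [efavuvow], [fesharaf]

/tigpanob/:
  Rule 1 Spirantization: no change — [tigpanob]
  Rule 2 Regressive Voicing Assimilation: [tigpanob] → [tikpanob]
  Rule 3 Initial Cluster Simplification: no change — [tikpanob]
  Rule 4 Pre-Liquid Lowering: no change — [tikpanob]
  Rule 5 Final Devoicing: [tikpanob] → [tikpanop]
/efabubow/:
  Rule 1 Spirantization: [efabubow] → [efavuvow]
  Rule 2 Regressive Voicing Assimilation: no change — [efavuvow]
  Rule 3 Initial Cluster Simplification: no change — [efavuvow]
  Rule 4 Pre-Liquid Lowering: no change — [efavuvow]
  Rule 5 Final Devoicing: no change — [efavuvow]
/fezharav/:
  Rule 1 Spirantization: no change — [fezharav]
  Rule 2 Regressive Voicing Assimilation: [fezharav] → [fesharav]
  Rule 3 Initial Cluster Simplification: no change — [fesharav]
  Rule 4 Pre-Liquid Lowering: no change — [fesharav]
  Rule 5 Final Devoicing: [fesharav] → [fesharaf]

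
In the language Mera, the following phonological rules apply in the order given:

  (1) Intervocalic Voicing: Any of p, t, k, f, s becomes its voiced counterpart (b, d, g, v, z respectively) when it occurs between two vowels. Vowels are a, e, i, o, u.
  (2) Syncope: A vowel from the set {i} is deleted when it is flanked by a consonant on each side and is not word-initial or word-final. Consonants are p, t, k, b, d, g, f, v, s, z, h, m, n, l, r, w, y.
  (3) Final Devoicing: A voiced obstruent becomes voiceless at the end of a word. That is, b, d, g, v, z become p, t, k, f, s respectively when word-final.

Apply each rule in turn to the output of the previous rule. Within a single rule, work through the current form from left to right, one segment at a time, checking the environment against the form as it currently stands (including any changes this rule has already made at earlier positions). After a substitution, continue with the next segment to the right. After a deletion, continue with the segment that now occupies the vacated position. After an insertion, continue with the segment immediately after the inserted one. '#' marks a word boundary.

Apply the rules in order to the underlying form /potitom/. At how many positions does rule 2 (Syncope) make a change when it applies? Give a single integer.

(1) Intervocalic Voicing: [potitom] → [podidom]
(2) Syncope: [podidom] → [poddom]
(3) Final Devoicing: no change — [poddom]
Rule 2 changed 1 position(s).

1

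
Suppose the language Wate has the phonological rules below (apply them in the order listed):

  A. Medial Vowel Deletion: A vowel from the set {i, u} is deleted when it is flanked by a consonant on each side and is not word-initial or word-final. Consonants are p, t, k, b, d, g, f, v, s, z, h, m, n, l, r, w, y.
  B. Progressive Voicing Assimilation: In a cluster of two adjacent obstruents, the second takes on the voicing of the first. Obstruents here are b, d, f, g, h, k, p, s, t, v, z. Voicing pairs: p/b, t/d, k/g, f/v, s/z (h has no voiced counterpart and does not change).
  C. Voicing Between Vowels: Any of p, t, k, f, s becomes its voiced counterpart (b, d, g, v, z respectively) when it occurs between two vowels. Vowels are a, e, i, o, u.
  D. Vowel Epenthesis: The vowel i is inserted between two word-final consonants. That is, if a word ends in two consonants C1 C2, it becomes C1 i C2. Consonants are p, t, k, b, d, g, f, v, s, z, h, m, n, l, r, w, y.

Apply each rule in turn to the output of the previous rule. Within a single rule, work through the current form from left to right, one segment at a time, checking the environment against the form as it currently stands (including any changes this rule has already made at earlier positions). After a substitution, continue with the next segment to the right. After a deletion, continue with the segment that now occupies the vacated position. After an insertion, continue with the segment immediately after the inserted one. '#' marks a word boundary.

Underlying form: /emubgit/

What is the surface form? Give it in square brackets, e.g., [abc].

[embgid]

A Medial Vowel Deletion: [emubgit] → [embgt]
B Progressive Voicing Assimilation: [embgt] → [embgd]
C Voicing Between Vowels: no change — [embgd]
D Vowel Epenthesis: [embgd] → [embgid]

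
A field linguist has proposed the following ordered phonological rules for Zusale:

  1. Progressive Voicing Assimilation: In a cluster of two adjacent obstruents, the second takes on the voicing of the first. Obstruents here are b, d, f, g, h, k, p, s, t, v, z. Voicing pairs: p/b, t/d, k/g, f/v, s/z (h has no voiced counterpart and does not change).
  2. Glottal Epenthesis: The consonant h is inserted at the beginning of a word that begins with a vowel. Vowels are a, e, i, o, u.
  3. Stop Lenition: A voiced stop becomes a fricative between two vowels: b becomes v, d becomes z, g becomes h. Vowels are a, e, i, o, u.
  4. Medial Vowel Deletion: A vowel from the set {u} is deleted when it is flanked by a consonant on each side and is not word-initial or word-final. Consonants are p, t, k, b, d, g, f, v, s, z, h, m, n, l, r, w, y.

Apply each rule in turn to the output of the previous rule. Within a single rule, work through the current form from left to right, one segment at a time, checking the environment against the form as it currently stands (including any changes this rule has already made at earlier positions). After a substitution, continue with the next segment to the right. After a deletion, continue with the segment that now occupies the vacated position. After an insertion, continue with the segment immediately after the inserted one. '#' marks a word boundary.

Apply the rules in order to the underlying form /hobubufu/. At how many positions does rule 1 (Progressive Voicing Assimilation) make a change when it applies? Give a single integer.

1 Progressive Voicing Assimilation: no change — [hobubufu]
2 Glottal Epenthesis: no change — [hobubufu]
3 Stop Lenition: [hobubufu] → [hovuvufu]
4 Medial Vowel Deletion: [hovuvufu] → [hovvfu]
Rule 1 changed 0 position(s).

0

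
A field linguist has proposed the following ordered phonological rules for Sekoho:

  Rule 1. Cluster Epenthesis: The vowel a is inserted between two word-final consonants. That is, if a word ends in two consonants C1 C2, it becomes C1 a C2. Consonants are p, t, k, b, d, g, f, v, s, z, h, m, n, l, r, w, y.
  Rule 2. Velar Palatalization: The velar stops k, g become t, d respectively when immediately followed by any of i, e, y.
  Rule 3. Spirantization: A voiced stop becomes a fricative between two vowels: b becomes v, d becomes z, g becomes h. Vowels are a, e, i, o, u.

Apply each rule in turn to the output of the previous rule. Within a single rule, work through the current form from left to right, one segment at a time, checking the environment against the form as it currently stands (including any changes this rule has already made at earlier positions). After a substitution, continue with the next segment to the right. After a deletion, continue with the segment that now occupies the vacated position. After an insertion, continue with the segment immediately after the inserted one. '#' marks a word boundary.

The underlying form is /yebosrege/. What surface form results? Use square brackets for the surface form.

[yevosreze]

Rule 1 Cluster Epenthesis: no change — [yebosrege]
Rule 2 Velar Palatalization: [yebosrege] → [yebosrede]
Rule 3 Spirantization: [yebosrede] → [yevosreze]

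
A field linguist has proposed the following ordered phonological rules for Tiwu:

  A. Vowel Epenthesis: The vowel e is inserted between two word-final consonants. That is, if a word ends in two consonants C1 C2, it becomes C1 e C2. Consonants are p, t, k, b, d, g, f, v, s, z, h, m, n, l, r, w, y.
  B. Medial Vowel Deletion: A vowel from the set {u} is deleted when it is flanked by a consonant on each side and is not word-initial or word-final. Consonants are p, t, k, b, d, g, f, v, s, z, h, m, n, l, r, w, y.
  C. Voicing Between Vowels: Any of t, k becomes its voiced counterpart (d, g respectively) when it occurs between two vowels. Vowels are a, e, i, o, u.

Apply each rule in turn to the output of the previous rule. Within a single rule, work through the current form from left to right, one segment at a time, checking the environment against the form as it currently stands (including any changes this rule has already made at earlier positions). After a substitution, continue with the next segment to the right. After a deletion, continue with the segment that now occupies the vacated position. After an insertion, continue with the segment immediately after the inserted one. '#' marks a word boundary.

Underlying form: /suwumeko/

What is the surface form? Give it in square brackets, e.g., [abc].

A Vowel Epenthesis: no change — [suwumeko]
B Medial Vowel Deletion: [suwumeko] → [swmeko]
C Voicing Between Vowels: [swmeko] → [swmego]

[swmego]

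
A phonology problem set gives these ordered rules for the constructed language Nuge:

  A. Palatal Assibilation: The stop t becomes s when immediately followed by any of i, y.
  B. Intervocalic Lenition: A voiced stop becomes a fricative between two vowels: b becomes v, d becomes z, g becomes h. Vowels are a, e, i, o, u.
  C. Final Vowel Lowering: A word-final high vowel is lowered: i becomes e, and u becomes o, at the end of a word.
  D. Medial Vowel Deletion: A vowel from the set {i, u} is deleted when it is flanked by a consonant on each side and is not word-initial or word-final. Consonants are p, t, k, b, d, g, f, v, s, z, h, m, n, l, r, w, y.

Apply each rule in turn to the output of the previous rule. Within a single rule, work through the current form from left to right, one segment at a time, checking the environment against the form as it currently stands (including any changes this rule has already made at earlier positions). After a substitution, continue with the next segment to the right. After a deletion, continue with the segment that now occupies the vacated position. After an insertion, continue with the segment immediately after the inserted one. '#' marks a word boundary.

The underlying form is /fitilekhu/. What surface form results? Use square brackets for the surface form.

[fslekho]

A Palatal Assibilation: [fitilekhu] → [fisilekhu]
B Intervocalic Lenition: no change — [fisilekhu]
C Final Vowel Lowering: [fisilekhu] → [fisilekho]
D Medial Vowel Deletion: [fisilekho] → [fslekho]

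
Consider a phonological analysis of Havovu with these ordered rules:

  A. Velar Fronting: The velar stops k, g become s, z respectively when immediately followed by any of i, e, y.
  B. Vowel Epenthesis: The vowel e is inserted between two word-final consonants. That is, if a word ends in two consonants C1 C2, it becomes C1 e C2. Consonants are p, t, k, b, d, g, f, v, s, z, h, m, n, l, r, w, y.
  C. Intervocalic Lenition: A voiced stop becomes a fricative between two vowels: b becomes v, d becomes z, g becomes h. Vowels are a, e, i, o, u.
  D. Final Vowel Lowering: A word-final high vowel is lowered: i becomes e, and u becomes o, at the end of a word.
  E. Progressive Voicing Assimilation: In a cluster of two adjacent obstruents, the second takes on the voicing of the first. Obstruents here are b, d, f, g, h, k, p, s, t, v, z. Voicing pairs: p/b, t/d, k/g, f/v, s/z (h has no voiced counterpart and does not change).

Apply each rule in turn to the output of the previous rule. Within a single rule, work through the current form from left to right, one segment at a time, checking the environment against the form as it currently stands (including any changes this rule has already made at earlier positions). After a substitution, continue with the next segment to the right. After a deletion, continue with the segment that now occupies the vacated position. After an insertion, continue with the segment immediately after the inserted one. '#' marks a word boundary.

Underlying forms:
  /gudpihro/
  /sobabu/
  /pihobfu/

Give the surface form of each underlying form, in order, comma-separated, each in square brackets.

/gudpihro/:
  A Velar Fronting: no change — [gudpihro]
  B Vowel Epenthesis: no change — [gudpihro]
  C Intervocalic Lenition: no change — [gudpihro]
  D Final Vowel Lowering: no change — [gudpihro]
  E Progressive Voicing Assimilation: [gudpihro] → [gudbihro]
/sobabu/:
  A Velar Fronting: no change — [sobabu]
  B Vowel Epenthesis: no change — [sobabu]
  C Intervocalic Lenition: [sobabu] → [sovavu]
  D Final Vowel Lowering: [sovavu] → [sovavo]
  E Progressive Voicing Assimilation: no change — [sovavo]
/pihobfu/:
  A Velar Fronting: no change — [pihobfu]
  B Vowel Epenthesis: no change — [pihobfu]
  C Intervocalic Lenition: no change — [pihobfu]
  D Final Vowel Lowering: [pihobfu] → [pihobfo]
  E Progressive Voicing Assimilation: [pihobfo] → [pihobvo]

[gudbihro], [sovavo], [pihobvo]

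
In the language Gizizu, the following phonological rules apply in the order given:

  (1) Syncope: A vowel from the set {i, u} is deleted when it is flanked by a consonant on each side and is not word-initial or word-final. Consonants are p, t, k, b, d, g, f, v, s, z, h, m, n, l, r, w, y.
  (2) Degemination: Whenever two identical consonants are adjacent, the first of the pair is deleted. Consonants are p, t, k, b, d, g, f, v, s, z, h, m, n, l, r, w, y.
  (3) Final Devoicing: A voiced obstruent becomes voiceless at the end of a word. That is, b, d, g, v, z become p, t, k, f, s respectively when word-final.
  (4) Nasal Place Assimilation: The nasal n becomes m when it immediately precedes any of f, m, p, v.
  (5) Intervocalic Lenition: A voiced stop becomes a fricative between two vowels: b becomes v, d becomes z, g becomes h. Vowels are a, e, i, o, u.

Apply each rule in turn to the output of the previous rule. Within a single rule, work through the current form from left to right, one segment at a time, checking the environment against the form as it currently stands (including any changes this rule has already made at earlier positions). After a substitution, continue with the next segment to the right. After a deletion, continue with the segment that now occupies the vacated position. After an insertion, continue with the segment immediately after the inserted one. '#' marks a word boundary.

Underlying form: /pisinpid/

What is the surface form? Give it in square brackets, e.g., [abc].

(1) Syncope: [pisinpid] → [psnpd]
(2) Degemination: no change — [psnpd]
(3) Final Devoicing: [psnpd] → [psnpt]
(4) Nasal Place Assimilation: [psnpt] → [psmpt]
(5) Intervocalic Lenition: no change — [psmpt]

[psmpt]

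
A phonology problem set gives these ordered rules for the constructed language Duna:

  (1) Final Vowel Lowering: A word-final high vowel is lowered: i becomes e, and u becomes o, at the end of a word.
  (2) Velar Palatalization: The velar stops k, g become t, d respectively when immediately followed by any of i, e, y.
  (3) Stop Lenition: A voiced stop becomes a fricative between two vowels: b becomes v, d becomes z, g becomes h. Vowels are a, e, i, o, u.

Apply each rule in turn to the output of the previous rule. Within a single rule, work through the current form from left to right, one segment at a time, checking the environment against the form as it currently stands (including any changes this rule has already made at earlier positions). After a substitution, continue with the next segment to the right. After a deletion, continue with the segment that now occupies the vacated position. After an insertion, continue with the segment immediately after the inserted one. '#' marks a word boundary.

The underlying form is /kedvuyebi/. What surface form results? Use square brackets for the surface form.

[tedvuyeve]

(1) Final Vowel Lowering: [kedvuyebi] → [kedvuyebe]
(2) Velar Palatalization: [kedvuyebe] → [tedvuyebe]
(3) Stop Lenition: [tedvuyebe] → [tedvuyeve]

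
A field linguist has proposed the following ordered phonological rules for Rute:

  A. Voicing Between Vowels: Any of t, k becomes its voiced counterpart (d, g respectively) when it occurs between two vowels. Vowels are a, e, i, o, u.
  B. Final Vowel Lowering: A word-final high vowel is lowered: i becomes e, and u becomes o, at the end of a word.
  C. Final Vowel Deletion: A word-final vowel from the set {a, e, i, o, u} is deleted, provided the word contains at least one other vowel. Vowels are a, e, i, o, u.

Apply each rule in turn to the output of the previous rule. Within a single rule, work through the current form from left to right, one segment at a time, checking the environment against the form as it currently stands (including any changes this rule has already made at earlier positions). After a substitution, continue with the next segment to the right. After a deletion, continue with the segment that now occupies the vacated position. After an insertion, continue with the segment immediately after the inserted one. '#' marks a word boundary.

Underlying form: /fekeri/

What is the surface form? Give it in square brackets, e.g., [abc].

[feger]

A Voicing Between Vowels: [fekeri] → [fegeri]
B Final Vowel Lowering: [fegeri] → [fegere]
C Final Vowel Deletion: [fegere] → [feger]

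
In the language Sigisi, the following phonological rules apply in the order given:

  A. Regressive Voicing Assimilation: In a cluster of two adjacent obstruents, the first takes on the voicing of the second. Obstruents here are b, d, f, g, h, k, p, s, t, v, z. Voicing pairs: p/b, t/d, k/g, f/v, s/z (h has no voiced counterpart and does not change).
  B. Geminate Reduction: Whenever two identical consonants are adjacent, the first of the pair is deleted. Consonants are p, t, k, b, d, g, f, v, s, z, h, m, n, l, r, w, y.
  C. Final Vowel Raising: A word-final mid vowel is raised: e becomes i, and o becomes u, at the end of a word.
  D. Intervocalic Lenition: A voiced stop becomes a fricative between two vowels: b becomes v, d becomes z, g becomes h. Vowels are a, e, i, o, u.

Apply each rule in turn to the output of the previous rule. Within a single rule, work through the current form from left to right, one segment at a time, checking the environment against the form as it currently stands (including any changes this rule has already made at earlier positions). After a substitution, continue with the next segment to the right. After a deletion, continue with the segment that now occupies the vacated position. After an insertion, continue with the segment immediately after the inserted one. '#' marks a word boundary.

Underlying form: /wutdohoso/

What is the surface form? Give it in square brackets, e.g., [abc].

[wuzohosu]

A Regressive Voicing Assimilation: [wutdohoso] → [wuddohoso]
B Geminate Reduction: [wuddohoso] → [wudohoso]
C Final Vowel Raising: [wudohoso] → [wudohosu]
D Intervocalic Lenition: [wudohosu] → [wuzohosu]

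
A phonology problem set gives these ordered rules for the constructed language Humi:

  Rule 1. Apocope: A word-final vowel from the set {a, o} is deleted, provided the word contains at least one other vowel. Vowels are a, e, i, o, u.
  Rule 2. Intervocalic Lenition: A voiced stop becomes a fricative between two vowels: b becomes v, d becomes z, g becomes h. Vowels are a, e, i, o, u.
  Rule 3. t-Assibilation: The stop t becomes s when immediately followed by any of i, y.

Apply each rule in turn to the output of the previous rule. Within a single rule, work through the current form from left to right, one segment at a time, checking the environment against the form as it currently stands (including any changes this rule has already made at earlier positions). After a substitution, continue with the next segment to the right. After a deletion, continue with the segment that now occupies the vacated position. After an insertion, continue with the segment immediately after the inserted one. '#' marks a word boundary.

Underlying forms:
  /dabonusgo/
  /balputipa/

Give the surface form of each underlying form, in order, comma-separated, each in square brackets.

[davonusg], [balpusip]

/dabonusgo/:
  Rule 1 Apocope: [dabonusgo] → [dabonusg]
  Rule 2 Intervocalic Lenition: [dabonusg] → [davonusg]
  Rule 3 t-Assibilation: no change — [davonusg]
/balputipa/:
  Rule 1 Apocope: [balputipa] → [balputip]
  Rule 2 Intervocalic Lenition: no change — [balputip]
  Rule 3 t-Assibilation: [balputip] → [balpusip]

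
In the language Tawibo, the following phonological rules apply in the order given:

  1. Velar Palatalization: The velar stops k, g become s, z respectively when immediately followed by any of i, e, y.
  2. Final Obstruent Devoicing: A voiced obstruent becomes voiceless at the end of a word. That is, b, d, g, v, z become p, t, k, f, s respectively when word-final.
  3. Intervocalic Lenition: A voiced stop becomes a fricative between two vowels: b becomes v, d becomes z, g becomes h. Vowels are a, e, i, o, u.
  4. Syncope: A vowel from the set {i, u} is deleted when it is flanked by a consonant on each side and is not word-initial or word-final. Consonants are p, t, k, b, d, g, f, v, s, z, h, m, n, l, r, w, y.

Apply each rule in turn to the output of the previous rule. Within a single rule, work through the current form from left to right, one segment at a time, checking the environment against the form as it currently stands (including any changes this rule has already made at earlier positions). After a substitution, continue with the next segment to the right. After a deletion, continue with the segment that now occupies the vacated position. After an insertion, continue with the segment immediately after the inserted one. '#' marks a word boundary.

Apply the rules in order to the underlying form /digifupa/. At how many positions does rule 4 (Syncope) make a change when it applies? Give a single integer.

3

1 Velar Palatalization: [digifupa] → [dizifupa]
2 Final Obstruent Devoicing: no change — [dizifupa]
3 Intervocalic Lenition: no change — [dizifupa]
4 Syncope: [dizifupa] → [dzfpa]
Rule 4 changed 3 position(s).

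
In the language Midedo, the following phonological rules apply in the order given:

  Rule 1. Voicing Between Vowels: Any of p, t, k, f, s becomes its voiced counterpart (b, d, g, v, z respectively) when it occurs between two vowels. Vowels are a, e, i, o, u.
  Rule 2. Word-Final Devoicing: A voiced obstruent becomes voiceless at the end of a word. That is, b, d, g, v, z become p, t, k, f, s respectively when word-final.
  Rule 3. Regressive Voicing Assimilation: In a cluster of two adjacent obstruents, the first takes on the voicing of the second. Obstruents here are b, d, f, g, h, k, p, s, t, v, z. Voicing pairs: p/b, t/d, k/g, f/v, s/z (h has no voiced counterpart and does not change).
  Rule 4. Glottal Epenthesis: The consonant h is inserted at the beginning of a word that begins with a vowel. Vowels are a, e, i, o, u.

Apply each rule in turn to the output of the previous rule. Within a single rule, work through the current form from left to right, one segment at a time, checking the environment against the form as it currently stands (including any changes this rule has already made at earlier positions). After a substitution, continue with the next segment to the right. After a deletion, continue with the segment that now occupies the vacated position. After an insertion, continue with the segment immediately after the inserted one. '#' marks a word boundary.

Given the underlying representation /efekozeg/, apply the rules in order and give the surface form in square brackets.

Rule 1 Voicing Between Vowels: [efekozeg] → [evegozeg]
Rule 2 Word-Final Devoicing: [evegozeg] → [evegozek]
Rule 3 Regressive Voicing Assimilation: no change — [evegozek]
Rule 4 Glottal Epenthesis: [evegozek] → [hevegozek]

[hevegozek]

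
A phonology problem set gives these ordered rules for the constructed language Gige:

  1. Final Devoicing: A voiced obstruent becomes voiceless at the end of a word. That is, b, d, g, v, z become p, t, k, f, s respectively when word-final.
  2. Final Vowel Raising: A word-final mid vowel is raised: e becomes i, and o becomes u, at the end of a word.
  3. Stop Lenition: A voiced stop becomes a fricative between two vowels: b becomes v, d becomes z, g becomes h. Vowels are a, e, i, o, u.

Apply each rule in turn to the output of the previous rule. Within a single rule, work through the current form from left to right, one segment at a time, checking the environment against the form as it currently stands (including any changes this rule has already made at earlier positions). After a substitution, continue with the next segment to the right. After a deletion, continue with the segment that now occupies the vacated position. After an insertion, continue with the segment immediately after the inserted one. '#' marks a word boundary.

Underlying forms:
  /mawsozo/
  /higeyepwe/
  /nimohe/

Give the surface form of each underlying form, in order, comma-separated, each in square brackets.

[mawsozu], [hiheyepwi], [nimohi]

/mawsozo/:
  1 Final Devoicing: no change — [mawsozo]
  2 Final Vowel Raising: [mawsozo] → [mawsozu]
  3 Stop Lenition: no change — [mawsozu]
/higeyepwe/:
  1 Final Devoicing: no change — [higeyepwe]
  2 Final Vowel Raising: [higeyepwe] → [higeyepwi]
  3 Stop Lenition: [higeyepwi] → [hiheyepwi]
/nimohe/:
  1 Final Devoicing: no change — [nimohe]
  2 Final Vowel Raising: [nimohe] → [nimohi]
  3 Stop Lenition: no change — [nimohi]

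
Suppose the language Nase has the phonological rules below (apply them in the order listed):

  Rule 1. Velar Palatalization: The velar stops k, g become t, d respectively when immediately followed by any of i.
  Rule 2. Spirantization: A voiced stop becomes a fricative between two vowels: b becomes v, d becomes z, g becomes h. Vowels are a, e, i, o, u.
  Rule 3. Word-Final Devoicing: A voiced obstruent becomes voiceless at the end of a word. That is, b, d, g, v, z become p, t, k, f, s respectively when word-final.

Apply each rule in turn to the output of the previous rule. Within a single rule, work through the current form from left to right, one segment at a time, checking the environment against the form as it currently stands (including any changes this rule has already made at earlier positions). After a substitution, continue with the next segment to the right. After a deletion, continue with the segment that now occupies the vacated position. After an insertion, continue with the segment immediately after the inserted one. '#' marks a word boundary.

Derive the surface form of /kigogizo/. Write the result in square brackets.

Rule 1 Velar Palatalization: [kigogizo] → [tigodizo]
Rule 2 Spirantization: [tigodizo] → [tihozizo]
Rule 3 Word-Final Devoicing: no change — [tihozizo]

[tihozizo]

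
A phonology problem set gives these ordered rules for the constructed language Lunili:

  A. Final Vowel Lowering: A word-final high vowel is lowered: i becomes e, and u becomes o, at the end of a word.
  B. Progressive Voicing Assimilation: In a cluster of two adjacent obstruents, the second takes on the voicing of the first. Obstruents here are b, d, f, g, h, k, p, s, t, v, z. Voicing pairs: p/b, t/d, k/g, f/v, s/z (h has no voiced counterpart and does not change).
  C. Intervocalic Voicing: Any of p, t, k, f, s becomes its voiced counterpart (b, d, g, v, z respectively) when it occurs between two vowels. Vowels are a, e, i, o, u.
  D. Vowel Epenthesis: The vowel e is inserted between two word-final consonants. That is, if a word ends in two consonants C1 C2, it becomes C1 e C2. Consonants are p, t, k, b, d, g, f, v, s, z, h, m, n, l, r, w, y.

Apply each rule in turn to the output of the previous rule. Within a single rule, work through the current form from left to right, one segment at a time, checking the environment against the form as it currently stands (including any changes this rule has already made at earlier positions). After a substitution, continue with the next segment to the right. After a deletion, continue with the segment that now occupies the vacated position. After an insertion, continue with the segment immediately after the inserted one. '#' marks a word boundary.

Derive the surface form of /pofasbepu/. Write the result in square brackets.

A Final Vowel Lowering: [pofasbepu] → [pofasbepo]
B Progressive Voicing Assimilation: [pofasbepo] → [pofaspepo]
C Intervocalic Voicing: [pofaspepo] → [povaspebo]
D Vowel Epenthesis: no change — [povaspebo]

[povaspebo]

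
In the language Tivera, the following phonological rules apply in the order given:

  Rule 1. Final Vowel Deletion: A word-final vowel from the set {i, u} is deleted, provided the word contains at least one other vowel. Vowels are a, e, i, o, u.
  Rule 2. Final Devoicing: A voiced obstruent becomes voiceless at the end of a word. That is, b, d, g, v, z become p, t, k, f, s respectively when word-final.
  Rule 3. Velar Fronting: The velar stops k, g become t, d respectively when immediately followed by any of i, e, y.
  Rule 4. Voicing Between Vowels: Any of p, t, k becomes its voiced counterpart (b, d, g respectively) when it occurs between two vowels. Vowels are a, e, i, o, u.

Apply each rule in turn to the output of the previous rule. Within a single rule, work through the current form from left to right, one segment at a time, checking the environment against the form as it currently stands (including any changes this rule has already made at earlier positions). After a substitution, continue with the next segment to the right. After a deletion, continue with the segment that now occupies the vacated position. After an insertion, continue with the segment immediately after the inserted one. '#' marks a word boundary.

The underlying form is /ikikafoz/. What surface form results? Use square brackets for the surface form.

[idigafos]

Rule 1 Final Vowel Deletion: no change — [ikikafoz]
Rule 2 Final Devoicing: [ikikafoz] → [ikikafos]
Rule 3 Velar Fronting: [ikikafos] → [itikafos]
Rule 4 Voicing Between Vowels: [itikafos] → [idigafos]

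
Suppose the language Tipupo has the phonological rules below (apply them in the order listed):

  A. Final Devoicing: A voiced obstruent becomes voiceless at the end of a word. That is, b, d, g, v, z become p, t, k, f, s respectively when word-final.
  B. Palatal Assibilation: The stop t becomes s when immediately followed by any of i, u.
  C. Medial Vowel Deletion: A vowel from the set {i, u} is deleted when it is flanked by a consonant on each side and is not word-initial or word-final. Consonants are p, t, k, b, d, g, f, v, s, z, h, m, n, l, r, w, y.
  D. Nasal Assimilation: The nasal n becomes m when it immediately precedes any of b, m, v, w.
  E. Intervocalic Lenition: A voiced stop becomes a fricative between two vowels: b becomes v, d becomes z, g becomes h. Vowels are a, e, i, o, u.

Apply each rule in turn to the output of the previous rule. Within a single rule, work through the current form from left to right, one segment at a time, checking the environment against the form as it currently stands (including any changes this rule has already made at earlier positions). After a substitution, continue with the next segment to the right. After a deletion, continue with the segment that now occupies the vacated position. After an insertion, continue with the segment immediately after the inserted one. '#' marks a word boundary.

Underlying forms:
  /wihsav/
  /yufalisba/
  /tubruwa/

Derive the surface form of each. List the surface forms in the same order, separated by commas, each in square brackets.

[whsaf], [yfalsba], [sbrwa]

/wihsav/:
  A Final Devoicing: [wihsav] → [wihsaf]
  B Palatal Assibilation: no change — [wihsaf]
  C Medial Vowel Deletion: [wihsaf] → [whsaf]
  D Nasal Assimilation: no change — [whsaf]
  E Intervocalic Lenition: no change — [whsaf]
/yufalisba/:
  A Final Devoicing: no change — [yufalisba]
  B Palatal Assibilation: no change — [yufalisba]
  C Medial Vowel Deletion: [yufalisba] → [yfalsba]
  D Nasal Assimilation: no change — [yfalsba]
  E Intervocalic Lenition: no change — [yfalsba]
/tubruwa/:
  A Final Devoicing: no change — [tubruwa]
  B Palatal Assibilation: [tubruwa] → [subruwa]
  C Medial Vowel Deletion: [subruwa] → [sbrwa]
  D Nasal Assimilation: no change — [sbrwa]
  E Intervocalic Lenition: no change — [sbrwa]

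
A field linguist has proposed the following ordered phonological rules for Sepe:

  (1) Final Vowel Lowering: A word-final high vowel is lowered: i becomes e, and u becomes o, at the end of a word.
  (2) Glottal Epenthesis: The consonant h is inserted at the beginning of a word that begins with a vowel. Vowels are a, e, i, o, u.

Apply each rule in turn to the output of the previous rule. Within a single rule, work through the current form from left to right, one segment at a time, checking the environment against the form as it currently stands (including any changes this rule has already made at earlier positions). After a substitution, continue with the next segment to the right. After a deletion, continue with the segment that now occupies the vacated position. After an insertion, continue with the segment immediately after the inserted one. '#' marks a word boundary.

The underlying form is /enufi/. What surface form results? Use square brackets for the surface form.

[henufe]

(1) Final Vowel Lowering: [enufi] → [enufe]
(2) Glottal Epenthesis: [enufe] → [henufe]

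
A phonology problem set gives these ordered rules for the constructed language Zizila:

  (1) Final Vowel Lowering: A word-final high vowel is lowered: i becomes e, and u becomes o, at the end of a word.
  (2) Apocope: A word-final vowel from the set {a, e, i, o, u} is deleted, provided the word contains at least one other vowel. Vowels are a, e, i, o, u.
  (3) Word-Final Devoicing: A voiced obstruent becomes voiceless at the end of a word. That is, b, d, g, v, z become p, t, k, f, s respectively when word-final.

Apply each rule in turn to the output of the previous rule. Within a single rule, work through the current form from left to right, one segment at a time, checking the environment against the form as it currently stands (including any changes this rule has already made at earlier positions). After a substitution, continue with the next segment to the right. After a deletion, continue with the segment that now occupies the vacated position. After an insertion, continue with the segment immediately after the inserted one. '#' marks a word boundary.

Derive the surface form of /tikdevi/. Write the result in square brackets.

[tikdef]

(1) Final Vowel Lowering: [tikdevi] → [tikdeve]
(2) Apocope: [tikdeve] → [tikdev]
(3) Word-Final Devoicing: [tikdev] → [tikdef]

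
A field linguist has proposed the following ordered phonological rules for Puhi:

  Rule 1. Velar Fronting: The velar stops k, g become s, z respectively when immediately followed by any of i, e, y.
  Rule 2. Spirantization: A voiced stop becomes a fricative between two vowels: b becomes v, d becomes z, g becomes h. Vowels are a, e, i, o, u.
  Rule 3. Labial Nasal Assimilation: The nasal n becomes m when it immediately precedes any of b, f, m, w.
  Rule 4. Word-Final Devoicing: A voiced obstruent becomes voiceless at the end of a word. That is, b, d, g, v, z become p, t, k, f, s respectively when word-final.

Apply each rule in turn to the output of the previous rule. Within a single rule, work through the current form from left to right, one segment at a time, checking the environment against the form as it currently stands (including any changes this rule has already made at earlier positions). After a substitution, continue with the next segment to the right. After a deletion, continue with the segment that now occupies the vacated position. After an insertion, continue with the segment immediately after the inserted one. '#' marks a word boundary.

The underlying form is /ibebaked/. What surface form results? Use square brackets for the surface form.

[ivevaset]

Rule 1 Velar Fronting: [ibebaked] → [ibebased]
Rule 2 Spirantization: [ibebased] → [ivevased]
Rule 3 Labial Nasal Assimilation: no change — [ivevased]
Rule 4 Word-Final Devoicing: [ivevased] → [ivevaset]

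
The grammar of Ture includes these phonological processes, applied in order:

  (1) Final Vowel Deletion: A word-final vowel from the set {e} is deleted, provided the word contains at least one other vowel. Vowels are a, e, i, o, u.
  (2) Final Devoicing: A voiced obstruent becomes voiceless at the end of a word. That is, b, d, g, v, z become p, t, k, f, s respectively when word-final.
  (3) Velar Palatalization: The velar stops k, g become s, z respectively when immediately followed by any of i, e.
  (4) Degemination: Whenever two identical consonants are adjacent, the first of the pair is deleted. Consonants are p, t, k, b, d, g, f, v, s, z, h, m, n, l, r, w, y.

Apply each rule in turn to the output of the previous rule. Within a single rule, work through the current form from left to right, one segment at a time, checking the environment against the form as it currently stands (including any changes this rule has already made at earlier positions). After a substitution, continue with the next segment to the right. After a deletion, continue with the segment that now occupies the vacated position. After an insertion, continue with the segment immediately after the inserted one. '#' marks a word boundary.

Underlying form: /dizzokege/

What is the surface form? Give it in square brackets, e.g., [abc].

(1) Final Vowel Deletion: [dizzokege] → [dizzokeg]
(2) Final Devoicing: [dizzokeg] → [dizzokek]
(3) Velar Palatalization: [dizzokek] → [dizzosek]
(4) Degemination: [dizzosek] → [dizosek]

[dizosek]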